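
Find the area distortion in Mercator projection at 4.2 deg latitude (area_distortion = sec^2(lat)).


area_distortion = 1/cos^2(4.2) = 1.005

1.005


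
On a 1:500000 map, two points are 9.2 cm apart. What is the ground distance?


ground = 9.2 cm * 500000 / 100 = 46000.0 m = 46.0 km

46.0 km


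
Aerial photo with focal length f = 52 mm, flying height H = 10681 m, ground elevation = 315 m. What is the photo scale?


scale = f / (H - h) = 52 mm / 10366 m = 52 / 10366000 = 1:199346

1:199346


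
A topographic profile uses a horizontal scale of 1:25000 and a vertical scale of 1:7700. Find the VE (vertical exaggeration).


VE = horizontal_scale / vertical_scale = 25000 / 7700 ≈ 3.2

3.2x


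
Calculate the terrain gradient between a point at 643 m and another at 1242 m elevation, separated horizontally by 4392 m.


gradient = (1242 - 643) / 4392 = 599 / 4392 = 0.1364

0.1364


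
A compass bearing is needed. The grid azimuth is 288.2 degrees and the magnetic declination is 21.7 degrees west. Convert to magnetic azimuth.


magnetic azimuth = grid azimuth - declination (east +ve)
mag_az = 288.2 - -21.7 = 309.9 degrees

309.9 degrees


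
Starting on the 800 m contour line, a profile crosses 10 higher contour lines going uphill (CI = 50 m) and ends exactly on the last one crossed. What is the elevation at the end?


elevation = 800 + 10 * 50 = 1300 m

1300 m


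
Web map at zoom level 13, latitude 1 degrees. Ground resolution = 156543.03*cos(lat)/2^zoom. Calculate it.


res = 156543.03 * cos(1) / 2^13 = 156543.03 * 0.9998477 / 8192 = 19.11 m/pixel

19.11 m/pixel


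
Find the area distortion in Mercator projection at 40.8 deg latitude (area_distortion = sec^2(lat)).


area_distortion = 1/cos^2(40.8) = 1.745

1.745


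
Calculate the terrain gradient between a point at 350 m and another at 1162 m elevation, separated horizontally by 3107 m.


gradient = (1162 - 350) / 3107 = 812 / 3107 = 0.2613

0.2613


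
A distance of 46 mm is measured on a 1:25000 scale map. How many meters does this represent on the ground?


ground = 46 mm * 25000 / 1000 = 1150.0 m

1150.0 m


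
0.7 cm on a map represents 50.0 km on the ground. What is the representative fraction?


ground = 50.0 km = 5000000 cm; RF denominator = ground / map = 5000000 / 0.7 ≈ 7142857; RF = 1:7142857

1:7142857


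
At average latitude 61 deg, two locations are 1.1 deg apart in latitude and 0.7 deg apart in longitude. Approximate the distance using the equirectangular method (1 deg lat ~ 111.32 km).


dlat_km = 1.1 * 111.32 = 122.452
dlon_km = 0.7 * 111.32 * cos(61) ≈ 37.778
dist = sqrt(122.452^2 + 37.778^2) ≈ 128.1 km

128.1 km


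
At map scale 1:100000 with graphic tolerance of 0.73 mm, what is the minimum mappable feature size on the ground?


ground = 0.73 mm * 100000 / 1000 = 73.0 m

73.0 m


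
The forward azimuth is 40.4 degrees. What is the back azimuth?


back azimuth = (40.4 + 180) mod 360 = 220.4 degrees

220.4 degrees


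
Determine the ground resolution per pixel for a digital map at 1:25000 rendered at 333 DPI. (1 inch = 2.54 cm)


pixel_cm = 2.54 / 333 ≈ 0.007628 cm
ground = pixel_cm * 25000 / 100 = 2.54 * 25000 / (333 * 100) = 63500 / 33300 ≈ 1.91 m

1.91 m


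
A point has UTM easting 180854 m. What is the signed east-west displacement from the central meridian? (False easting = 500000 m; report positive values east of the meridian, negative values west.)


displacement = 180854 - 500000 = -319146 m

-319146 m


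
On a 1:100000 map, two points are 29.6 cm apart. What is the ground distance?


ground = 29.6 cm * 100000 / 100 = 29600.0 m = 29.6 km

29.6 km


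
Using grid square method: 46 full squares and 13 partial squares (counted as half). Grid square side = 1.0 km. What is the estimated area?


effective squares = 46 + 13 * 0.5 = 52.5
area = 52.5 * 1.0 = 52.5 km^2

52.5 km^2


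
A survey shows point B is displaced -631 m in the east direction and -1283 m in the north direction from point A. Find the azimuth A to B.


az = atan2(-631, -1283) = -153.8 deg
adjusted to 0-360: 206.2 degrees

206.2 degrees


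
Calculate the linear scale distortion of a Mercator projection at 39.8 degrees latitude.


SF = 1 / cos(39.8) = 1 / 0.768284 = 1.302

1.302


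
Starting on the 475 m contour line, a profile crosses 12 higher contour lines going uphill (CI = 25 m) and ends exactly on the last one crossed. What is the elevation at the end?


elevation = 475 + 12 * 25 = 775 m

775 m


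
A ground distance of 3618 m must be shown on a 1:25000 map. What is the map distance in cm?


map_cm = 3618 * 100 / 25000 = 14.472 cm ≈ 14.47 cm

14.47 cm


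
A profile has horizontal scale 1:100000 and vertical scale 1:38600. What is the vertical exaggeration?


VE = horizontal_scale / vertical_scale = 100000 / 38600 ≈ 2.6

2.6x


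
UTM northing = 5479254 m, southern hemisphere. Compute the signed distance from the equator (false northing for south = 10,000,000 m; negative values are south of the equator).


For southern: actual = 5479254 - 10000000 = -4520746 m

-4520746 m


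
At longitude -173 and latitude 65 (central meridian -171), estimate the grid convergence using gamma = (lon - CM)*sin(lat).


gamma = (-173 - -171) * sin(65) = -2 * 0.906308 = -1.813 degrees

-1.813 degrees


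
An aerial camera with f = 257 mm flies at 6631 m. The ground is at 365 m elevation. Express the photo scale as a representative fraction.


scale = f / (H - h) = 257 mm / 6266 m = 257 / 6266000 = 1:24381

1:24381


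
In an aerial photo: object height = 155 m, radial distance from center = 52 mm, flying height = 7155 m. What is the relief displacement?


d = h * r / H = 155 * 52 / 7155 = 1.13 mm

1.13 mm


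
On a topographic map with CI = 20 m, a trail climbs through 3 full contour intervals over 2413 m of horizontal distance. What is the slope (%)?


elevation change = 3 * 20 = 60 m
slope = 60 / 2413 * 100 = 2.5%

2.5%


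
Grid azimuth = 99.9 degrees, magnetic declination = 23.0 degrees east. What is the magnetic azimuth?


magnetic azimuth = grid azimuth - declination (east +ve)
mag_az = 99.9 - 23.0 = 76.9 degrees

76.9 degrees


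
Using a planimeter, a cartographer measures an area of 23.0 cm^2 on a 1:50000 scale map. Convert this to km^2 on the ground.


ground_area = 23.0 * (50000/100)^2 = 5750000.0 m^2 = 5.75 km^2

5.75 km^2


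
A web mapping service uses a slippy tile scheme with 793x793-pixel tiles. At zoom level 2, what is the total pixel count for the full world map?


tiles per axis = 2^2 = 4
total tiles = 4^2 = 16
pixels per axis = 4 * 793 = 3172
total pixels = 3172^2 = 10061584

10061584 pixels


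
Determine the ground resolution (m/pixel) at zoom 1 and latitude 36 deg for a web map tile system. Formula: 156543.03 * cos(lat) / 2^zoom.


res = 156543.03 * cos(36) / 2^1 = 156543.03 * 0.80901699 / 2 = 63322.99 m/pixel

63322.99 m/pixel


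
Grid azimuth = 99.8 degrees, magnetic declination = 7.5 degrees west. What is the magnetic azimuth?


magnetic azimuth = grid azimuth - declination (east +ve)
mag_az = 99.8 - -7.5 = 107.3 degrees

107.3 degrees


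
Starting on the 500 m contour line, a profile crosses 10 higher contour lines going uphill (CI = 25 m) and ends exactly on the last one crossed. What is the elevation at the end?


elevation = 500 + 10 * 25 = 750 m

750 m


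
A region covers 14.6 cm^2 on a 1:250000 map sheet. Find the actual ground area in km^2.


ground_area = 14.6 * (250000/100)^2 = 91250000.0 m^2 = 91.25 km^2

91.25 km^2


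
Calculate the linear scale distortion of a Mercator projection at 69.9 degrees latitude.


SF = 1 / cos(69.9) = 1 / 0.34366 = 2.91

2.91


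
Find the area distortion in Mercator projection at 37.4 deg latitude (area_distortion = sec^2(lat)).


area_distortion = 1/cos^2(37.4) = 1.585

1.585


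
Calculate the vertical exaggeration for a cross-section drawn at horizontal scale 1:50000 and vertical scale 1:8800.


VE = horizontal_scale / vertical_scale = 50000 / 8800 ≈ 5.7

5.7x


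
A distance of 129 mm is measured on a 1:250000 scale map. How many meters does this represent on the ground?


ground = 129 mm * 250000 / 1000 = 32250.0 m

32250.0 m


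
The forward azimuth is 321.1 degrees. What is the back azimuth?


back azimuth = (321.1 + 180) mod 360 = 141.1 degrees

141.1 degrees


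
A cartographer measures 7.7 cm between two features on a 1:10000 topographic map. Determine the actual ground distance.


ground = 7.7 cm * 10000 / 100 = 770.0 m

770.0 m


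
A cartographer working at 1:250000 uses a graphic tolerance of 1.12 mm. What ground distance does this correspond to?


ground = 1.12 mm * 250000 / 1000 = 280.0 m

280.0 m


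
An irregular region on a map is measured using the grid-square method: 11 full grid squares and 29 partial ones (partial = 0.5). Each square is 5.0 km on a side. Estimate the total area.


effective squares = 11 + 29 * 0.5 = 25.5
area = 25.5 * 25.0 = 637.5 km^2

637.5 km^2


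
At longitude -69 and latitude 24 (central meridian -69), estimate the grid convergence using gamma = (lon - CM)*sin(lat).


gamma = (-69 - -69) * sin(24) = 0 * 0.406737 = 0.0 degrees

0.0 degrees


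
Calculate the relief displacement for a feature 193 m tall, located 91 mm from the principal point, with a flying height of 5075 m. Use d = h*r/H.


d = h * r / H = 193 * 91 / 5075 = 3.46 mm

3.46 mm


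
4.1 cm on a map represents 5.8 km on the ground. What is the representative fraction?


ground = 5.8 km = 580000 cm; RF denominator = ground / map = 580000 / 4.1 ≈ 141463; RF = 1:141463

1:141463


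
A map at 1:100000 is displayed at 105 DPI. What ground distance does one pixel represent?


pixel_cm = 2.54 / 105 ≈ 0.02419 cm
ground = pixel_cm * 100000 / 100 = 2.54 * 100000 / (105 * 100) = 254000 / 10500 ≈ 24.19 m

24.19 m


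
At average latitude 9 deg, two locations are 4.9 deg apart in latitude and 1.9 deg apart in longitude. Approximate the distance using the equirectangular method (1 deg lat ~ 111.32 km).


dlat_km = 4.9 * 111.32 = 545.468
dlon_km = 1.9 * 111.32 * cos(9) ≈ 208.904
dist = sqrt(545.468^2 + 208.904^2) ≈ 584.1 km

584.1 km


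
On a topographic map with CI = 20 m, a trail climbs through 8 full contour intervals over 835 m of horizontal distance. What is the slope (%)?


elevation change = 8 * 20 = 160 m
slope = 160 / 835 * 100 = 19.2%

19.2%


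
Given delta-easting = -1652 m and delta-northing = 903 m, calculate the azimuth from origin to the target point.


az = atan2(-1652, 903) = -61.3 deg
adjusted to 0-360: 298.7 degrees

298.7 degrees


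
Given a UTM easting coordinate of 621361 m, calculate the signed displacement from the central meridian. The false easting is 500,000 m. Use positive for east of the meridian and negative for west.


displacement = 621361 - 500000 = 121361 m

121361 m


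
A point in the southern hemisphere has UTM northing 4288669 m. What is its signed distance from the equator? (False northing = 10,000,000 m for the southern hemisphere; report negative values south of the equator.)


For southern: actual = 4288669 - 10000000 = -5711331 m

-5711331 m


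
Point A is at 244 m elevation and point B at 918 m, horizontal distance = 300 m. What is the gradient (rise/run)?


gradient = (918 - 244) / 300 = 674 / 300 = 2.2467

2.2467


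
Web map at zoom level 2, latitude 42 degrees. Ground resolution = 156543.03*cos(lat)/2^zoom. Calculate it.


res = 156543.03 * cos(42) / 2^2 = 156543.03 * 0.74314483 / 4 = 29083.54 m/pixel

29083.54 m/pixel


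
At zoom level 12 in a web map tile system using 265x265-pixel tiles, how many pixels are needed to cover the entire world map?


tiles per axis = 2^12 = 4096
total tiles = 4096^2 = 16777216
pixels per axis = 4096 * 265 = 1085440
total pixels = 1085440^2 = 1178179993600

1178179993600 pixels


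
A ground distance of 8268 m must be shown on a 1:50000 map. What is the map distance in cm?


map_cm = 8268 * 100 / 50000 = 16.536 cm ≈ 16.54 cm

16.54 cm


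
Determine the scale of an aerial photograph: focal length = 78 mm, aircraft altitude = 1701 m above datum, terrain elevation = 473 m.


scale = f / (H - h) = 78 mm / 1228 m = 78 / 1228000 = 1:15744

1:15744


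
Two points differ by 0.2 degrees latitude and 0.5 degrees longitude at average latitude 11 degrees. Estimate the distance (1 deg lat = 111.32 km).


dlat_km = 0.2 * 111.32 = 22.264
dlon_km = 0.5 * 111.32 * cos(11) ≈ 54.637
dist = sqrt(22.264^2 + 54.637^2) ≈ 59.0 km

59.0 km


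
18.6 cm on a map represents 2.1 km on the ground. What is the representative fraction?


ground = 2.1 km = 210000 cm; RF denominator = ground / map = 210000 / 18.6 ≈ 11290; RF = 1:11290

1:11290


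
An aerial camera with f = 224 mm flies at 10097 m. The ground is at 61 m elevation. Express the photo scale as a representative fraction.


scale = f / (H - h) = 224 mm / 10036 m = 224 / 10036000 = 1:44804

1:44804


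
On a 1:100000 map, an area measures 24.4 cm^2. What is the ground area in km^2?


ground_area = 24.4 * (100000/100)^2 = 24400000.0 m^2 = 24.4 km^2

24.4 km^2


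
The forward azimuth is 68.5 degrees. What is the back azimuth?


back azimuth = (68.5 + 180) mod 360 = 248.5 degrees

248.5 degrees


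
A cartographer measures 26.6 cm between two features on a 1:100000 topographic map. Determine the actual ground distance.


ground = 26.6 cm * 100000 / 100 = 26600.0 m = 26.6 km

26.6 km


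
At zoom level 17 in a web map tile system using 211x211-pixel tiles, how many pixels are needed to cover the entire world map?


tiles per axis = 2^17 = 131072
total tiles = 131072^2 = 17179869184
pixels per axis = 131072 * 211 = 27656192
total pixels = 27656192^2 = 764864955940864

764864955940864 pixels


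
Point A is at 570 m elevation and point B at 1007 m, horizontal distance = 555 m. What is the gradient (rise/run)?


gradient = (1007 - 570) / 555 = 437 / 555 = 0.7874

0.7874


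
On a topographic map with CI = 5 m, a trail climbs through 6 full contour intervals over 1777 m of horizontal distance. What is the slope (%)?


elevation change = 6 * 5 = 30 m
slope = 30 / 1777 * 100 = 1.7%

1.7%


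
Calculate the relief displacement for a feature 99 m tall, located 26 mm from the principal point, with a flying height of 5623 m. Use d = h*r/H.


d = h * r / H = 99 * 26 / 5623 = 0.46 mm

0.46 mm


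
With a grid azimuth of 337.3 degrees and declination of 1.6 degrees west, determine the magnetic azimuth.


magnetic azimuth = grid azimuth - declination (east +ve)
mag_az = 337.3 - -1.6 = 338.9 degrees

338.9 degrees


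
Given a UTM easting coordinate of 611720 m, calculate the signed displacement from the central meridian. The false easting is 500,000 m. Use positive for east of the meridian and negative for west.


displacement = 611720 - 500000 = 111720 m

111720 m


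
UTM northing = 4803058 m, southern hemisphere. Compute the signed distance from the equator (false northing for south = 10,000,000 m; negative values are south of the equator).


For southern: actual = 4803058 - 10000000 = -5196942 m

-5196942 m


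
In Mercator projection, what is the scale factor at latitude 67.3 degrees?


SF = 1 / cos(67.3) = 1 / 0.385906 = 2.591

2.591


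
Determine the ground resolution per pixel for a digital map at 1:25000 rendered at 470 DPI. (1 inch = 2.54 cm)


pixel_cm = 2.54 / 470 ≈ 0.005404 cm
ground = pixel_cm * 25000 / 100 = 2.54 * 25000 / (470 * 100) = 63500 / 47000 ≈ 1.35 m

1.35 m


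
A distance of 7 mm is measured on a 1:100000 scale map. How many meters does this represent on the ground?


ground = 7 mm * 100000 / 1000 = 700.0 m

700.0 m


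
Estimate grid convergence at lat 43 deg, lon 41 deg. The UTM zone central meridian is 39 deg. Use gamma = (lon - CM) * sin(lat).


gamma = (41 - 39) * sin(43) = 2 * 0.681998 = 1.364 degrees

1.364 degrees


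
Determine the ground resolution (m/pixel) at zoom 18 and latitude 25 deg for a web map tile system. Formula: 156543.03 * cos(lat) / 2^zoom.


res = 156543.03 * cos(25) / 2^18 = 156543.03 * 0.90630779 / 262144 = 0.54 m/pixel

0.54 m/pixel


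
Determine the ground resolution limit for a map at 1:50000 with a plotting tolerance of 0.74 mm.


ground = 0.74 mm * 50000 / 1000 = 37.0 m

37.0 m


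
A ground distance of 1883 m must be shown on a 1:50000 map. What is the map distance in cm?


map_cm = 1883 * 100 / 50000 = 3.766 cm ≈ 3.77 cm

3.77 cm


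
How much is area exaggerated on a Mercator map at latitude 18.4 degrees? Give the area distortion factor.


area_distortion = 1/cos^2(18.4) = 1.111

1.111


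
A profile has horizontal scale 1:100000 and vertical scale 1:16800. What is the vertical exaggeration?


VE = horizontal_scale / vertical_scale = 100000 / 16800 ≈ 6.0

6.0x


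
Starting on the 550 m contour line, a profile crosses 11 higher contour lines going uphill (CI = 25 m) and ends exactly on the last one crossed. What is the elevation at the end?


elevation = 550 + 11 * 25 = 825 m

825 m


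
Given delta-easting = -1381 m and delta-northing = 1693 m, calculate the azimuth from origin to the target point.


az = atan2(-1381, 1693) = -39.2 deg
adjusted to 0-360: 320.8 degrees

320.8 degrees


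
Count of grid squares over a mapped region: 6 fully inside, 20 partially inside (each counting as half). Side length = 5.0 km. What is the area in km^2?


effective squares = 6 + 20 * 0.5 = 16.0
area = 16.0 * 25.0 = 400.0 km^2

400.0 km^2


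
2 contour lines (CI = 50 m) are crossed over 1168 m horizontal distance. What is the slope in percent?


elevation change = 2 * 50 = 100 m
slope = 100 / 1168 * 100 = 8.6%

8.6%


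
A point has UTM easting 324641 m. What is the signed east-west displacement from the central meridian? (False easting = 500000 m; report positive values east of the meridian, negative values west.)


displacement = 324641 - 500000 = -175359 m

-175359 m


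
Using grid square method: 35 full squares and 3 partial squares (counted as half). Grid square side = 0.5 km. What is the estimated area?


effective squares = 35 + 3 * 0.5 = 36.5
area = 36.5 * 0.25 = 9.125 km^2

9.125 km^2


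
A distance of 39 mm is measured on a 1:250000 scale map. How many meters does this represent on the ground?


ground = 39 mm * 250000 / 1000 = 9750.0 m

9750.0 m


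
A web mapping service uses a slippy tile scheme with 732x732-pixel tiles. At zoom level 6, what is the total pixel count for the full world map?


tiles per axis = 2^6 = 64
total tiles = 64^2 = 4096
pixels per axis = 64 * 732 = 46848
total pixels = 46848^2 = 2194735104

2194735104 pixels


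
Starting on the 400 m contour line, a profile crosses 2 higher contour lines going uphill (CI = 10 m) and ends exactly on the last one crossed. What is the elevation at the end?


elevation = 400 + 2 * 10 = 420 m

420 m


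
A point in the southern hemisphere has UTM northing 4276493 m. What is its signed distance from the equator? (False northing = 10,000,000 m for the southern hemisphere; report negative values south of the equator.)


For southern: actual = 4276493 - 10000000 = -5723507 m

-5723507 m


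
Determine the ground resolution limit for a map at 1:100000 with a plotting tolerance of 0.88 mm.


ground = 0.88 mm * 100000 / 1000 = 88.0 m

88.0 m


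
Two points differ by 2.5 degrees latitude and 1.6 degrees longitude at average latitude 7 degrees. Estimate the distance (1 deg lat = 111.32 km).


dlat_km = 2.5 * 111.32 = 278.3
dlon_km = 1.6 * 111.32 * cos(7) ≈ 176.784
dist = sqrt(278.3^2 + 176.784^2) ≈ 329.7 km

329.7 km


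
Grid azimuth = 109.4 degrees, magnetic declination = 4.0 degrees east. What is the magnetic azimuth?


magnetic azimuth = grid azimuth - declination (east +ve)
mag_az = 109.4 - 4.0 = 105.4 degrees

105.4 degrees


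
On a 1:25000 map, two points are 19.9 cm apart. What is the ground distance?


ground = 19.9 cm * 25000 / 100 = 4975.0 m = 4.975 km

4.975 km


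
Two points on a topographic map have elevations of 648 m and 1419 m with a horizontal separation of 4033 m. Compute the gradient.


gradient = (1419 - 648) / 4033 = 771 / 4033 = 0.1912

0.1912


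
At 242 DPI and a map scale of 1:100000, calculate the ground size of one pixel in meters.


pixel_cm = 2.54 / 242 ≈ 0.010496 cm
ground = pixel_cm * 100000 / 100 = 2.54 * 100000 / (242 * 100) = 254000 / 24200 ≈ 10.5 m

10.5 m


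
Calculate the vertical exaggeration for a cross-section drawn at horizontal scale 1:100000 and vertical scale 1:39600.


VE = horizontal_scale / vertical_scale = 100000 / 39600 ≈ 2.5

2.5x


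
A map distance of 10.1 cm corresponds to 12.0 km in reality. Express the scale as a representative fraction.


ground = 12.0 km = 1200000 cm; RF denominator = ground / map = 1200000 / 10.1 ≈ 118812; RF = 1:118812

1:118812


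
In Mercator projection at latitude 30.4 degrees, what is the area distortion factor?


area_distortion = 1/cos^2(30.4) = 1.344

1.344


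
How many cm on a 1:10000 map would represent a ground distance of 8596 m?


map_cm = 8596 * 100 / 10000 = 85.96 cm

85.96 cm


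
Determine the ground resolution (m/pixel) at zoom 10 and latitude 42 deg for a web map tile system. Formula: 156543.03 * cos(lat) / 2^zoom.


res = 156543.03 * cos(42) / 2^10 = 156543.03 * 0.74314483 / 1024 = 113.61 m/pixel

113.61 m/pixel


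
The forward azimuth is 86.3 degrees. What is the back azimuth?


back azimuth = (86.3 + 180) mod 360 = 266.3 degrees

266.3 degrees


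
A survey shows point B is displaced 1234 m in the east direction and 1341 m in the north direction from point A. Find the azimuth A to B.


az = atan2(1234, 1341) = 42.6 deg
adjusted to 0-360: 42.6 degrees

42.6 degrees


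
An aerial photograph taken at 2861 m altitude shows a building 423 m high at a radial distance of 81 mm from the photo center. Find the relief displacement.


d = h * r / H = 423 * 81 / 2861 = 11.98 mm

11.98 mm


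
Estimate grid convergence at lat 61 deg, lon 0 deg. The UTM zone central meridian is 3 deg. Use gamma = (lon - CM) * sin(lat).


gamma = (0 - 3) * sin(61) = -3 * 0.87462 = -2.624 degrees

-2.624 degrees


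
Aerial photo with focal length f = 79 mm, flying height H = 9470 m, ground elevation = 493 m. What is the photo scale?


scale = f / (H - h) = 79 mm / 8977 m = 79 / 8977000 = 1:113633

1:113633


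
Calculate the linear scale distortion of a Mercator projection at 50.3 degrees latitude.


SF = 1 / cos(50.3) = 1 / 0.638768 = 1.566

1.566


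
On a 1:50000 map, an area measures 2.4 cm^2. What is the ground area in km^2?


ground_area = 2.4 * (50000/100)^2 = 600000.0 m^2 = 0.6 km^2

0.6 km^2


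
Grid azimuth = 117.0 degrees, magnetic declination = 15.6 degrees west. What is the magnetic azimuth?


magnetic azimuth = grid azimuth - declination (east +ve)
mag_az = 117.0 - -15.6 = 132.6 degrees

132.6 degrees


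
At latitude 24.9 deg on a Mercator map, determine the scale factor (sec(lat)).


SF = 1 / cos(24.9) = 1 / 0.907044 = 1.102

1.102


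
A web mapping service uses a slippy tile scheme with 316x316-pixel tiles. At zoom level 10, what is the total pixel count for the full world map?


tiles per axis = 2^10 = 1024
total tiles = 1024^2 = 1048576
pixels per axis = 1024 * 316 = 323584
total pixels = 323584^2 = 104706605056

104706605056 pixels


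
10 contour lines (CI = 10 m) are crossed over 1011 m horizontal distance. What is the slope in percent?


elevation change = 10 * 10 = 100 m
slope = 100 / 1011 * 100 = 9.9%

9.9%


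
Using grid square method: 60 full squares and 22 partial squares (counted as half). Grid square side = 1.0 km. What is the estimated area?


effective squares = 60 + 22 * 0.5 = 71.0
area = 71.0 * 1.0 = 71.0 km^2

71.0 km^2


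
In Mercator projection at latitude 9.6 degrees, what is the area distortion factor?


area_distortion = 1/cos^2(9.6) = 1.029

1.029


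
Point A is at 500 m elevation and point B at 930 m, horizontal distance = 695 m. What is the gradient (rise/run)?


gradient = (930 - 500) / 695 = 430 / 695 = 0.6187

0.6187


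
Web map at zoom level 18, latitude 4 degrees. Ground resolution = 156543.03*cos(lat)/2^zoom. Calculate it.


res = 156543.03 * cos(4) / 2^18 = 156543.03 * 0.99756405 / 262144 = 0.6 m/pixel

0.6 m/pixel


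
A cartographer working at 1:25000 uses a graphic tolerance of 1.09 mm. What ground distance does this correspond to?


ground = 1.09 mm * 25000 / 1000 = 27.25 m

27.25 m


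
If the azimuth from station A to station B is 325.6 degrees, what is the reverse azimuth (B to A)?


back azimuth = (325.6 + 180) mod 360 = 145.6 degrees

145.6 degrees


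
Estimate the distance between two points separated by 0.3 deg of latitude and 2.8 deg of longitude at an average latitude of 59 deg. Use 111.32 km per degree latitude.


dlat_km = 0.3 * 111.32 = 33.396
dlon_km = 2.8 * 111.32 * cos(59) ≈ 160.535
dist = sqrt(33.396^2 + 160.535^2) ≈ 164.0 km

164.0 km


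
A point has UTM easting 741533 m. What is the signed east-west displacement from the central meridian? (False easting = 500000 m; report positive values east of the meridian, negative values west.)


displacement = 741533 - 500000 = 241533 m

241533 m


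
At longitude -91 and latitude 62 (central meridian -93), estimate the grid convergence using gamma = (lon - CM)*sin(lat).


gamma = (-91 - -93) * sin(62) = 2 * 0.882948 = 1.766 degrees

1.766 degrees


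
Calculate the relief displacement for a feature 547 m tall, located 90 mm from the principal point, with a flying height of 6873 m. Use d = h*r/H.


d = h * r / H = 547 * 90 / 6873 = 7.16 mm

7.16 mm


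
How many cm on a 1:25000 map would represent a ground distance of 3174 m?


map_cm = 3174 * 100 / 25000 = 12.696 cm ≈ 12.7 cm

12.7 cm


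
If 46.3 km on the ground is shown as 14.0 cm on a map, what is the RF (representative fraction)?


ground = 46.3 km = 4630000 cm; RF denominator = ground / map = 4630000 / 14.0 ≈ 330714; RF = 1:330714

1:330714


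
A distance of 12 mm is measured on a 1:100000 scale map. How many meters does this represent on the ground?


ground = 12 mm * 100000 / 1000 = 1200.0 m

1200.0 m


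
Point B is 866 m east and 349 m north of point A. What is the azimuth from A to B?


az = atan2(866, 349) = 68.1 deg
adjusted to 0-360: 68.1 degrees

68.1 degrees


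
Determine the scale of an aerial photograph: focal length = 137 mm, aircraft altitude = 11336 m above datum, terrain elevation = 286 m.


scale = f / (H - h) = 137 mm / 11050 m = 137 / 11050000 = 1:80657

1:80657


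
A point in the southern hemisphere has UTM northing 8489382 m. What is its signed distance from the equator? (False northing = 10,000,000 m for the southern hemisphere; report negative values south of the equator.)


For southern: actual = 8489382 - 10000000 = -1510618 m

-1510618 m


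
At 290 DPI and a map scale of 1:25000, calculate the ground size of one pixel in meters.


pixel_cm = 2.54 / 290 ≈ 0.008759 cm
ground = pixel_cm * 25000 / 100 = 2.54 * 25000 / (290 * 100) = 63500 / 29000 ≈ 2.19 m

2.19 m


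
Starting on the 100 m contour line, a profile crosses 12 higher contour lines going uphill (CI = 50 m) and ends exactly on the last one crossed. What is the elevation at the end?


elevation = 100 + 12 * 50 = 700 m

700 m


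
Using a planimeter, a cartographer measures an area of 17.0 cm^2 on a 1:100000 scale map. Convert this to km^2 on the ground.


ground_area = 17.0 * (100000/100)^2 = 17000000.0 m^2 = 17.0 km^2

17.0 km^2


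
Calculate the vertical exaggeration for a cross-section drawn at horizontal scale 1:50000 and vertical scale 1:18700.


VE = horizontal_scale / vertical_scale = 50000 / 18700 ≈ 2.7

2.7x


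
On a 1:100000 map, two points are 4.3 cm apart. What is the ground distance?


ground = 4.3 cm * 100000 / 100 = 4300.0 m = 4.3 km

4.3 km


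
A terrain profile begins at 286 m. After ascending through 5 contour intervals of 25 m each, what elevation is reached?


elevation = 286 + 5 * 25 = 411 m

411 m


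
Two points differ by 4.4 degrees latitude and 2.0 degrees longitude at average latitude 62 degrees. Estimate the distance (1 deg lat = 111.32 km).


dlat_km = 4.4 * 111.32 = 489.808
dlon_km = 2.0 * 111.32 * cos(62) ≈ 104.523
dist = sqrt(489.808^2 + 104.523^2) ≈ 500.8 km

500.8 km


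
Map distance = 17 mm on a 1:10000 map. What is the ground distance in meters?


ground = 17 mm * 10000 / 1000 = 170.0 m

170.0 m


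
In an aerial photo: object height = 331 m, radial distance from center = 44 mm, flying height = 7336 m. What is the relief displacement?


d = h * r / H = 331 * 44 / 7336 = 1.99 mm

1.99 mm


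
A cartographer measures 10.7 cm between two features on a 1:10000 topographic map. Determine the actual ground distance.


ground = 10.7 cm * 10000 / 100 = 1070.0 m = 1.07 km

1.07 km


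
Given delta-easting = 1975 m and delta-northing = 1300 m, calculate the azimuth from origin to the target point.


az = atan2(1975, 1300) = 56.6 deg
adjusted to 0-360: 56.6 degrees

56.6 degrees


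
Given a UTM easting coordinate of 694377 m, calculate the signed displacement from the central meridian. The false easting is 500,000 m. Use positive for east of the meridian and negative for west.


displacement = 694377 - 500000 = 194377 m

194377 m


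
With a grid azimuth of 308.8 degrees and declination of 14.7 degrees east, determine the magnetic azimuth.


magnetic azimuth = grid azimuth - declination (east +ve)
mag_az = 308.8 - 14.7 = 294.1 degrees

294.1 degrees


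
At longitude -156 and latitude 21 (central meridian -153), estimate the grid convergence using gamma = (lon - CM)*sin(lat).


gamma = (-156 - -153) * sin(21) = -3 * 0.358368 = -1.075 degrees

-1.075 degrees


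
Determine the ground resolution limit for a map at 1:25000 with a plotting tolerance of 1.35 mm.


ground = 1.35 mm * 25000 / 1000 = 33.75 m

33.75 m


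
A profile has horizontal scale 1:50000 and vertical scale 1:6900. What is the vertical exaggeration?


VE = horizontal_scale / vertical_scale = 50000 / 6900 ≈ 7.2

7.2x


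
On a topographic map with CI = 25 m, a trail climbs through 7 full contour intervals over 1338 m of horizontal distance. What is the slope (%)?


elevation change = 7 * 25 = 175 m
slope = 175 / 1338 * 100 = 13.1%

13.1%


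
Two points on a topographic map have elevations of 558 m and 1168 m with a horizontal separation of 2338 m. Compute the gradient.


gradient = (1168 - 558) / 2338 = 610 / 2338 = 0.2609

0.2609


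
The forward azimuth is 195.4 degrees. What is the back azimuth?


back azimuth = (195.4 + 180) mod 360 = 15.4 degrees

15.4 degrees


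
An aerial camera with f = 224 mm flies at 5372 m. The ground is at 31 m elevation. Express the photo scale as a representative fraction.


scale = f / (H - h) = 224 mm / 5341 m = 224 / 5341000 = 1:23844

1:23844


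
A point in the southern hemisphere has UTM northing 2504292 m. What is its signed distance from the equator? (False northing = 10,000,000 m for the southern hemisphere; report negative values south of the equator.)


For southern: actual = 2504292 - 10000000 = -7495708 m

-7495708 m


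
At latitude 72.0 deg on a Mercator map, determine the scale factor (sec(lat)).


SF = 1 / cos(72.0) = 1 / 0.309017 = 3.236

3.236


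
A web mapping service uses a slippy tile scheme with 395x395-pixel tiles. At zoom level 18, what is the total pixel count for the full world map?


tiles per axis = 2^18 = 262144
total tiles = 262144^2 = 68719476736
pixels per axis = 262144 * 395 = 103546880
total pixels = 103546880^2 = 10721956357734400

10721956357734400 pixels


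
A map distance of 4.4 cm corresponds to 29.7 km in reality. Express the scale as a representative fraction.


ground = 29.7 km = 2970000 cm; RF denominator = ground / map = 2970000 / 4.4 = 675000; RF = 1:675000

1:675000


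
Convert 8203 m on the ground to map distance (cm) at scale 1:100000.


map_cm = 8203 * 100 / 100000 = 8.203 cm ≈ 8.2 cm

8.2 cm


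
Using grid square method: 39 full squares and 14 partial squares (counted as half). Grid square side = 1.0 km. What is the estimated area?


effective squares = 39 + 14 * 0.5 = 46.0
area = 46.0 * 1.0 = 46.0 km^2

46.0 km^2


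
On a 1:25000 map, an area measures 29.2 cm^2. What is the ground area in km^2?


ground_area = 29.2 * (25000/100)^2 = 1825000.0 m^2 = 1.825 km^2

1.825 km^2


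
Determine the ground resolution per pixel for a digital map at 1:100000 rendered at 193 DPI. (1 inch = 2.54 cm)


pixel_cm = 2.54 / 193 ≈ 0.013161 cm
ground = pixel_cm * 100000 / 100 = 2.54 * 100000 / (193 * 100) = 254000 / 19300 ≈ 13.16 m

13.16 m


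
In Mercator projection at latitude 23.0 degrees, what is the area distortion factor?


area_distortion = 1/cos^2(23.0) = 1.18

1.18


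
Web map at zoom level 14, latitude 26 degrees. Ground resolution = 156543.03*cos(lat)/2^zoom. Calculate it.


res = 156543.03 * cos(26) / 2^14 = 156543.03 * 0.89879405 / 16384 = 8.59 m/pixel

8.59 m/pixel


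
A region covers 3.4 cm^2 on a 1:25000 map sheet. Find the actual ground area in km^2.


ground_area = 3.4 * (25000/100)^2 = 212500.0 m^2 = 0.2125 km^2 ≈ 0.213 km^2

0.213 km^2


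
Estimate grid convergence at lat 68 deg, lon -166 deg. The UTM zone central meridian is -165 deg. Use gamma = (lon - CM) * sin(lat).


gamma = (-166 - -165) * sin(68) = -1 * 0.927184 = -0.927 degrees

-0.927 degrees


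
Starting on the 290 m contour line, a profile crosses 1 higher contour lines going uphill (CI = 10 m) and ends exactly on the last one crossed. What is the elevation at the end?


elevation = 290 + 1 * 10 = 300 m

300 m


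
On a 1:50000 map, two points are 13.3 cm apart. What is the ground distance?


ground = 13.3 cm * 50000 / 100 = 6650.0 m = 6.65 km

6.65 km


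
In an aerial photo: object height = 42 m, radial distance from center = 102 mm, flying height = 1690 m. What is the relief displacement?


d = h * r / H = 42 * 102 / 1690 = 2.53 mm

2.53 mm


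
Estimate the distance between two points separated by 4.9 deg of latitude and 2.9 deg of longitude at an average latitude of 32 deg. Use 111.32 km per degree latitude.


dlat_km = 4.9 * 111.32 = 545.468
dlon_km = 2.9 * 111.32 * cos(32) ≈ 273.774
dist = sqrt(545.468^2 + 273.774^2) ≈ 610.3 km

610.3 km


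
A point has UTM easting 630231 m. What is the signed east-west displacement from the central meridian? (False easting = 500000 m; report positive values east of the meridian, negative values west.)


displacement = 630231 - 500000 = 130231 m

130231 m


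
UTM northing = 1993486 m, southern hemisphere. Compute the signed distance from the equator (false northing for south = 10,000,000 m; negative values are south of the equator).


For southern: actual = 1993486 - 10000000 = -8006514 m

-8006514 m


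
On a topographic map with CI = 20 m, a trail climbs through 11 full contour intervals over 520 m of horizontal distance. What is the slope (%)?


elevation change = 11 * 20 = 220 m
slope = 220 / 520 * 100 = 42.3%

42.3%


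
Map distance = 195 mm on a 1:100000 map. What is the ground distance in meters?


ground = 195 mm * 100000 / 1000 = 19500.0 m

19500.0 m


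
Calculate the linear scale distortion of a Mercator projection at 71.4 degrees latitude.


SF = 1 / cos(71.4) = 1 / 0.318959 = 3.135

3.135


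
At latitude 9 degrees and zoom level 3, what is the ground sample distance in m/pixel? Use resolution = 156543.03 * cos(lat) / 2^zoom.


res = 156543.03 * cos(9) / 2^3 = 156543.03 * 0.98768834 / 8 = 19326.97 m/pixel

19326.97 m/pixel


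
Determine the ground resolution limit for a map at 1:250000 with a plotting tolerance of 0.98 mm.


ground = 0.98 mm * 250000 / 1000 = 245.0 m

245.0 m


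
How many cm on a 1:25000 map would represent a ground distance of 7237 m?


map_cm = 7237 * 100 / 25000 = 28.948 cm ≈ 28.95 cm

28.95 cm


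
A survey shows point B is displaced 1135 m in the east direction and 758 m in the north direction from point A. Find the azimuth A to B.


az = atan2(1135, 758) = 56.3 deg
adjusted to 0-360: 56.3 degrees

56.3 degrees


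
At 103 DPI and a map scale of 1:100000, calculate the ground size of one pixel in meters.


pixel_cm = 2.54 / 103 ≈ 0.02466 cm
ground = pixel_cm * 100000 / 100 = 2.54 * 100000 / (103 * 100) = 254000 / 10300 ≈ 24.66 m

24.66 m


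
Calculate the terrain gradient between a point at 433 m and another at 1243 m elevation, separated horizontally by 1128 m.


gradient = (1243 - 433) / 1128 = 810 / 1128 = 0.7181

0.7181


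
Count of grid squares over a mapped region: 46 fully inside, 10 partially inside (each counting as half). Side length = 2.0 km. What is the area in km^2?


effective squares = 46 + 10 * 0.5 = 51.0
area = 51.0 * 4.0 = 204.0 km^2

204.0 km^2


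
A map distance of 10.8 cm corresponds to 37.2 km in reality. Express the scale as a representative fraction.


ground = 37.2 km = 3720000 cm; RF denominator = ground / map = 3720000 / 10.8 ≈ 344444; RF = 1:344444

1:344444


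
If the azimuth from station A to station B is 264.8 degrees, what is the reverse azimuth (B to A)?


back azimuth = (264.8 + 180) mod 360 = 84.8 degrees

84.8 degrees


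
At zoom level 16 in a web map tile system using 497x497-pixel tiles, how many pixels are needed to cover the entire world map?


tiles per axis = 2^16 = 65536
total tiles = 65536^2 = 4294967296
pixels per axis = 65536 * 497 = 32571392
total pixels = 32571392^2 = 1060895576817664

1060895576817664 pixels


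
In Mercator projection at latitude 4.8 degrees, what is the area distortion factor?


area_distortion = 1/cos^2(4.8) = 1.007

1.007


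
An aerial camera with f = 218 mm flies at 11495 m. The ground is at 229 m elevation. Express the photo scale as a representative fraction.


scale = f / (H - h) = 218 mm / 11266 m = 218 / 11266000 = 1:51679

1:51679


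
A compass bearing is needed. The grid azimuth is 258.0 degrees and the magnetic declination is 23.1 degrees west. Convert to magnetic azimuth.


magnetic azimuth = grid azimuth - declination (east +ve)
mag_az = 258.0 - -23.1 = 281.1 degrees

281.1 degrees


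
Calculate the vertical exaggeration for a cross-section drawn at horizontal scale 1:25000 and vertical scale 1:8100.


VE = horizontal_scale / vertical_scale = 25000 / 8100 ≈ 3.1

3.1x


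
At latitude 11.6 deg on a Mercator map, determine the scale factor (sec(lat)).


SF = 1 / cos(11.6) = 1 / 0.979575 = 1.021

1.021


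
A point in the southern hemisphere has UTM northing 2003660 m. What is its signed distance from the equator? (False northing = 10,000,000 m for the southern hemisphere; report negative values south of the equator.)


For southern: actual = 2003660 - 10000000 = -7996340 m

-7996340 m


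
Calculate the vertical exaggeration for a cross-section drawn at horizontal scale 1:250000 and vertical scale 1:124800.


VE = horizontal_scale / vertical_scale = 250000 / 124800 ≈ 2.0

2.0x


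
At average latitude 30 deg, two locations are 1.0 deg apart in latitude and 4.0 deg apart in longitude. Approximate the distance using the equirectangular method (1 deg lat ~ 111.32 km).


dlat_km = 1.0 * 111.32 = 111.32
dlon_km = 4.0 * 111.32 * cos(30) ≈ 385.624
dist = sqrt(111.32^2 + 385.624^2) ≈ 401.4 km

401.4 km
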